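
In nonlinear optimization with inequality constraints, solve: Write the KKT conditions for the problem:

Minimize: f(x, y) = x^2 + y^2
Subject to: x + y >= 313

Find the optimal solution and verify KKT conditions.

KKT conditions for min x^2 + y^2 s.t. x + y >= 313:
Stationarity: 2x = mu, 2y = mu
So x = y = mu/2.
Complementary slackness: mu*(x + y - 313) = 0
Primal feasibility: x + y >= 313; dual feasibility: mu >= 0
If mu = 0 then x = y = 0, but 0 + 0 < 313 is infeasible, so the constraint is active.
Constraint active: x + y = 2*(mu/2) = 313 => mu = 313
x = y = 313/2, f = 97969/2
Verify: stationarity 2*(313/2) = 313 = mu; primal 313/2 + 313/2 = 313 >= 313; dual mu = 313 >= 0; complementary slackness 313*(313 - 313) = 0. All KKT conditions hold.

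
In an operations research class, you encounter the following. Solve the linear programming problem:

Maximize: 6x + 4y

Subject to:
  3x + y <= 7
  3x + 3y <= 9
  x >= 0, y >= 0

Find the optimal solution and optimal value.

Feasible vertices: (0, 0), (0, 3), (2, 1), (7/3, 0)
Objective 6x + 4y at each:
  (0, 0): 0
  (0, 3): 12
  (2, 1): 16
  (7/3, 0): 14
Maximum is 16 at (2, 1).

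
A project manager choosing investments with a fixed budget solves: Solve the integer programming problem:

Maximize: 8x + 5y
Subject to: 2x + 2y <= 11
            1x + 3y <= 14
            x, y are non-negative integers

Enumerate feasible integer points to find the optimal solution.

Constraint 1: 2x + 2y <= 11
Constraint 2: 1x + 3y <= 14
Feasible x range (need y >= 0): 0 <= x <= min(11/2, 14/1) => x in {0, ..., 5}.
Enumerate feasible integer points row by row (the coefficient of y is 5 > 0, so for each x the largest feasible y gives the best value):
  x = 0: y <= min((11 - 2*0)/2, (14 - 1*0)/3) => y in {0, ..., 4}; best 8*0 + 5*4 = 20
  x = 1: y <= min((11 - 2*1)/2, (14 - 1*1)/3) => y in {0, ..., 4}; best 8*1 + 5*4 = 28
  x = 2: y <= min((11 - 2*2)/2, (14 - 1*2)/3) => y in {0, ..., 3}; best 8*2 + 5*3 = 31
  x = 3: y <= min((11 - 2*3)/2, (14 - 1*3)/3) => y in {0, ..., 2}; best 8*3 + 5*2 = 34
  x = 4: y <= min((11 - 2*4)/2, (14 - 1*4)/3) => y in {0, ..., 1}; best 8*4 + 5*1 = 37
  x = 5: y <= min((11 - 2*5)/2, (14 - 1*5)/3) => y in {0}; best 8*5 + 5*0 = 40
The maximum 8x + 5y = 40 is achieved at x = 5, y = 0.
Check: 2*5 + 2*0 = 10 <= 11 and 1*5 + 3*0 = 5 <= 14.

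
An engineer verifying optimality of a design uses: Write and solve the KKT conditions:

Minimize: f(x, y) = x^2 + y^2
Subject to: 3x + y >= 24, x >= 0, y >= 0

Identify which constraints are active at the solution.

KKT conditions for min x^2 + y^2 s.t. 3x + 1y >= 24, x >= 0, y >= 0:
Stationarity: 2x = mu*3 + mu_x, 2y = mu*1 + mu_y, with mu, mu_x, mu_y >= 0
Complementary slackness: mu*(3x + y - 24) = 0, mu_x*x = 0, mu_y*y = 0
(0, 0) is infeasible (3*0 + 1*0 < 24), so if mu = 0 stationarity would force x = mu_x/2 >= 0, y = mu_y/2 >= 0 with mu_x*x = mu_y*y = 0, i.e. x = y = 0: contradiction. Hence mu > 0 and 3x + y = 24 is active.
Try x > 0, y > 0 (so mu_x = mu_y = 0): x = 3*mu/2, y = 1*mu/2
Substitute: 3*(3*mu/2) + 1*(1*mu/2) = 24
  mu*10/2 = 24 => mu = 24/5
x* = 36/5 > 0, y* = 12/5 > 0, consistent with mu_x = mu_y = 0.
f is convex and the constraints are linear, so this KKT point is the global minimum.
f* = 288/5
Active constraints: 3x + y >= 24 (holds with equality, mu = 24/5 > 0); x >= 0 and y >= 0 are inactive (mu_x = mu_y = 0).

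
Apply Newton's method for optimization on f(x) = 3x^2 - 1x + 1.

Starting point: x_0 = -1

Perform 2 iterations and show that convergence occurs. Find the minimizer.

f(x) = 3x^2 - 1x + 1, f'(x) = 6x + (-1), f''(x) = 6
Step 1: f'(-1) = -7, x_1 = -1 - -7/6 = 1/6
Step 2: f'(1/6) = 0, x_2 = 1/6 (converged)
Newton's method converges in 1 step for quadratics.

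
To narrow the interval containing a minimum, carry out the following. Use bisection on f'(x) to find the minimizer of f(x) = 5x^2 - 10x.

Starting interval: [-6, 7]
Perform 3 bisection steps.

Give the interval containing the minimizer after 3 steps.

Finding critical point of f(x) = 5x^2 - 10x using bisection on f'(x) = 10x + -10.
f'(x) = 0 when x = 1.
Starting interval: [-6, 7]
Step 1: mid = 1/2, f'(mid) = -5, new interval = [1/2, 7]
Step 2: mid = 15/4, f'(mid) = 55/2, new interval = [1/2, 15/4]
Step 3: mid = 17/8, f'(mid) = 45/4, new interval = [1/2, 17/8]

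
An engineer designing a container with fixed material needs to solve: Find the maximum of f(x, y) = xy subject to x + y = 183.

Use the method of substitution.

Substitute y = 183 - x into f(x,y) = xy:
g(x) = x(183 - x) = 183x - x^2
g'(x) = 183 - 2x = 0  =>  x = 183/2
y = 183 - 183/2 = 183/2
Maximum value = (183/2) * (183/2) = 33489/4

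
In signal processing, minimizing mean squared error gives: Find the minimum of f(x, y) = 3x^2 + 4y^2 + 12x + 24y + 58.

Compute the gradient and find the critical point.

f(x,y) = 3x^2 + 4y^2 + 12x + 24y + 58
df/dx = 6x + (12) = 0  =>  x = -2
df/dy = 8y + (24) = 0  =>  y = -3
f(-2, -3) = 3*(-2)^2 + 4*(-3)^2 + 12*(-2) + 24*(-3) + 58 = 10
Hessian is diagonal with entries 6, 8 > 0, so this is a minimum.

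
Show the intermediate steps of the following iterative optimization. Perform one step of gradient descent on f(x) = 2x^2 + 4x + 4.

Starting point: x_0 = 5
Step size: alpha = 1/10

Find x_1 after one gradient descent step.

f(x) = 2x^2 + 4x + 4
f'(x) = 4x + 4
f'(5) = 4*5 + (4) = 24
x_1 = x_0 - alpha * f'(x_0) = 5 - 1/10 * 24 = 13/5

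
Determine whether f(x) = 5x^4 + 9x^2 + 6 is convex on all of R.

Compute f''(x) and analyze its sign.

f(x) = 5x^4 + 9x^2 + 6
f'(x) = 20x^3 + 18x
f''(x) = 60x^2 + 18
f''(x) = 60x^2 + 18 >= 18 > 0 for all x
Therefore, f is convex on R.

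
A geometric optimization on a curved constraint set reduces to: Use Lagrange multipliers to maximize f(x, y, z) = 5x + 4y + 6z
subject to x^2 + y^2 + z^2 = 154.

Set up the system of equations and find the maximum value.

Lagrange conditions: 5 = 2*lambda*x, 4 = 2*lambda*y, 6 = 2*lambda*z
So x:5 = y:4 = z:6, i.e. x = 5t, y = 4t, z = 6t
Constraint: t^2*(5^2 + 4^2 + 6^2) = 154
  t^2 * 77 = 154  =>  t = sqrt(2)
Maximum = 5*5t + 4*4t + 6*6t = 77*sqrt(2) = sqrt(11858)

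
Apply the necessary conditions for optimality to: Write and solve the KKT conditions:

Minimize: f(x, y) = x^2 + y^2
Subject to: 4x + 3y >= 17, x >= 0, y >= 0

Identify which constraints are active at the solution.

KKT conditions for min x^2 + y^2 s.t. 4x + 3y >= 17, x >= 0, y >= 0:
Stationarity: 2x = mu*4 + mu_x, 2y = mu*3 + mu_y, with mu, mu_x, mu_y >= 0
Complementary slackness: mu*(4x + 3y - 17) = 0, mu_x*x = 0, mu_y*y = 0
(0, 0) is infeasible (4*0 + 3*0 < 17), so if mu = 0 stationarity would force x = mu_x/2 >= 0, y = mu_y/2 >= 0 with mu_x*x = mu_y*y = 0, i.e. x = y = 0: contradiction. Hence mu > 0 and 4x + 3y = 17 is active.
Try x > 0, y > 0 (so mu_x = mu_y = 0): x = 4*mu/2, y = 3*mu/2
Substitute: 4*(4*mu/2) + 3*(3*mu/2) = 17
  mu*25/2 = 17 => mu = 34/25
x* = 68/25 > 0, y* = 51/25 > 0, consistent with mu_x = mu_y = 0.
f is convex and the constraints are linear, so this KKT point is the global minimum.
f* = 289/25
Active constraints: 4x + 3y >= 17 (holds with equality, mu = 34/25 > 0); x >= 0 and y >= 0 are inactive (mu_x = mu_y = 0).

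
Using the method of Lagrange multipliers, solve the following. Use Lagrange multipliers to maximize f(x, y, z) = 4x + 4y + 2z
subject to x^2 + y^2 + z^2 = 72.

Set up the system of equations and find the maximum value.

Lagrange conditions: 4 = 2*lambda*x, 4 = 2*lambda*y, 2 = 2*lambda*z
So x:4 = y:4 = z:2, i.e. x = 4t, y = 4t, z = 2t
Constraint: t^2*(4^2 + 4^2 + 2^2) = 72
  t^2 * 36 = 72  =>  t = sqrt(2)
Maximum = 4*4t + 4*4t + 2*2t = 36*sqrt(2) = sqrt(2592)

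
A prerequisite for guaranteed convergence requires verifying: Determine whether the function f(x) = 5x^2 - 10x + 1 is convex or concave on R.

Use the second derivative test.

f(x) = 5x^2 - 10x + 1
f'(x) = 10x - 10
f''(x) = 10
Since f''(x) = 10 > 0 for all x, f is convex on R.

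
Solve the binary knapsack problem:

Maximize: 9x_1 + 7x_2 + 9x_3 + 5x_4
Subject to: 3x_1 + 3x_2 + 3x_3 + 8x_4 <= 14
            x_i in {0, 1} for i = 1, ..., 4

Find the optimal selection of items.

Items: item 1 (v=9, w=3), item 2 (v=7, w=3), item 3 (v=9, w=3), item 4 (v=5, w=8)
Capacity: 14
Checking all 16 subsets (w = total weight, v = total value):
  {}: w = 0, v = 0
  {1}: w = 3, v = 9
  {2}: w = 3, v = 7
  {3}: w = 3, v = 9
  {4}: w = 8, v = 5
  {1, 2}: w = 6, v = 16
  {1, 3}: w = 6, v = 18
  {1, 4}: w = 11, v = 14
  {2, 3}: w = 6, v = 16
  {2, 4}: w = 11, v = 12
  {3, 4}: w = 11, v = 14
  {1, 2, 3}: w = 9, v = 25
  {1, 2, 4}: w = 14, v = 21
  {1, 3, 4}: w = 14, v = 23
  {2, 3, 4}: w = 14, v = 21
  {1, 2, 3, 4}: w = 17 > 14, infeasible
Best feasible subset: items [1, 2, 3]
Total weight: 9 <= 14, total value: 25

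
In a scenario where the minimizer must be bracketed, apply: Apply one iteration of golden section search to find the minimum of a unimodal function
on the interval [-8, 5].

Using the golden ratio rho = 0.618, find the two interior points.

Golden section search on [-8, 5].
Golden ratio rho = 0.618 (approx).
Interior points:
  x_1 = -8 + (1-0.618)*13 = -3.0340
  x_2 = -8 + 0.618*13 = 0.0340
Compare f(x_1) and f(x_2) to determine which subinterval to keep.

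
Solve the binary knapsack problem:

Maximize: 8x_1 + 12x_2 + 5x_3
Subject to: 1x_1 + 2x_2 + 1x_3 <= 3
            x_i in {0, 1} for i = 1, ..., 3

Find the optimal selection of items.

Items: item 1 (v=8, w=1), item 2 (v=12, w=2), item 3 (v=5, w=1)
Capacity: 3
Checking all 8 subsets (w = total weight, v = total value):
  {}: w = 0, v = 0
  {1}: w = 1, v = 8
  {2}: w = 2, v = 12
  {3}: w = 1, v = 5
  {1, 2}: w = 3, v = 20
  {1, 3}: w = 2, v = 13
  {2, 3}: w = 3, v = 17
  {1, 2, 3}: w = 4 > 3, infeasible
Best feasible subset: items [1, 2]
Total weight: 3 <= 3, total value: 20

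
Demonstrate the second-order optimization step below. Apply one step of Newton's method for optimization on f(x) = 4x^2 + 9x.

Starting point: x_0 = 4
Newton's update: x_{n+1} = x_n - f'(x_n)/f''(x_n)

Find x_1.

f(x) = 4x^2 + 9x
f'(x) = 8x + (9), f''(x) = 8
Newton step: x_1 = x_0 - f'(x_0)/f''(x_0)
f'(4) = 41
x_1 = 4 - 41/8 = -9/8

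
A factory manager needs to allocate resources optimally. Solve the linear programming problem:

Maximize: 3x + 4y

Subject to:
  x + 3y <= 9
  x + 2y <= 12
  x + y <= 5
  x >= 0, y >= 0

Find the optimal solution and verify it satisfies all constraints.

Feasible vertices: (0, 0), (0, 3), (3, 2), (5, 0)
Objective 3x + 4y at each vertex:
  (0, 0): 0
  (0, 3): 12
  (3, 2): 17
  (5, 0): 15
Maximum is 17 at (3, 2).
Verify constraints at (x, y) = (3, 2):
  1*3 + 3*2 = 9 <= 9 (active)
  1*3 + 2*2 = 7 <= 12
  1*3 + 1*2 = 5 <= 5 (active)
  x = 3 >= 0, y = 2 >= 0. All constraints satisfied.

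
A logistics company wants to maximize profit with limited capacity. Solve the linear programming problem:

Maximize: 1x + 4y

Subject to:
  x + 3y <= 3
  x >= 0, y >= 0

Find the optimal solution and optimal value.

The feasible region has vertices at [(0, 0), (3, 0), (0, 1)].
Checking objective 1x + 4y at each vertex:
  (0, 0): 1*0 + 4*0 = 0
  (3, 0): 1*3 + 4*0 = 3
  (0, 1): 1*0 + 4*1 = 4
Maximum is 4 at (0, 1).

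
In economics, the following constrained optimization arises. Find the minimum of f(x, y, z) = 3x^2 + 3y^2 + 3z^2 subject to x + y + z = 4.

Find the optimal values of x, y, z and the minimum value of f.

Using Lagrange multipliers on f = 3x^2 + 3y^2 + 3z^2 with constraint x + y + z = 4:
Conditions: 2*3*x = lambda, 2*3*y = lambda, 2*3*z = lambda
So x = lambda/6, y = lambda/6, z = lambda/6
Substituting into constraint: lambda * (1/2) = 4
lambda = 8
x = 4/3, y = 4/3, z = 4/3
Minimum value = 16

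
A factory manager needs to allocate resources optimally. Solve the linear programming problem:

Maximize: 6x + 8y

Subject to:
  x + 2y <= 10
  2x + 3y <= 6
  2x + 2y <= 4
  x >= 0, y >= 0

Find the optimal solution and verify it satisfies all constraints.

Feasible vertices: (0, 0), (0, 2), (2, 0)
Objective 6x + 8y at each vertex:
  (0, 0): 0
  (0, 2): 16
  (2, 0): 12
Maximum is 16 at (0, 2).
Verify constraints at (x, y) = (0, 2):
  1*0 + 2*2 = 4 <= 10
  2*0 + 3*2 = 6 <= 6 (active)
  2*0 + 2*2 = 4 <= 4 (active)
  x = 0 >= 0, y = 2 >= 0. All constraints satisfied.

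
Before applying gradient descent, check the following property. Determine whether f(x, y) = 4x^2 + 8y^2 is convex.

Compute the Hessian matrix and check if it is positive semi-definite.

f(x,y) = 4x^2 + 8y^2
Hessian H = [[8, 0], [0, 16]]
trace(H) = 24, det(H) = 128
Eigenvalues: (24 +/- sqrt(64)) / 2 = 16, 8
Since both eigenvalues > 0, f is convex.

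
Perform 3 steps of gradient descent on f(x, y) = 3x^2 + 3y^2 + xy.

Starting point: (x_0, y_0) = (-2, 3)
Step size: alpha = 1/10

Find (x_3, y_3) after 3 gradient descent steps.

f(x,y) = 3x^2 + 3y^2 + xy
grad_x = 6x + 1y, grad_y = 6y + 1x
Step 1: grad = (-9, 16), (-11/10, 7/5)
Step 2: grad = (-26/5, 73/10), (-29/50, 67/100)
Step 3: grad = (-281/100, 86/25), (-299/1000, 163/500)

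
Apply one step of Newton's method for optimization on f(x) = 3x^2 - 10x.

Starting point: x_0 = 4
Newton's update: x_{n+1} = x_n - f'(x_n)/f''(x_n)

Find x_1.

f(x) = 3x^2 - 10x
f'(x) = 6x + (-10), f''(x) = 6
Newton step: x_1 = x_0 - f'(x_0)/f''(x_0)
f'(4) = 14
x_1 = 4 - 14/6 = 5/3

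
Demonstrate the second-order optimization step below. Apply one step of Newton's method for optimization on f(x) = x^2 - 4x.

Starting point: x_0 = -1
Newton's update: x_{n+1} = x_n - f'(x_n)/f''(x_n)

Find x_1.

f(x) = x^2 - 4x
f'(x) = 2x + (-4), f''(x) = 2
Newton step: x_1 = x_0 - f'(x_0)/f''(x_0)
f'(-1) = -6
x_1 = -1 - -6/2 = 2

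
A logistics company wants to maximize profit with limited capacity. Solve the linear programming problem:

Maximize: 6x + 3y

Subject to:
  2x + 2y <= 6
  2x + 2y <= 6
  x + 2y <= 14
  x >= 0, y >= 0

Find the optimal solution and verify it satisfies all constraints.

Feasible vertices: (0, 0), (0, 3), (3, 0)
Objective 6x + 3y at each vertex:
  (0, 0): 0
  (0, 3): 9
  (3, 0): 18
Maximum is 18 at (3, 0).
Verify constraints at (x, y) = (3, 0):
  2*3 + 2*0 = 6 <= 6 (active)
  2*3 + 2*0 = 6 <= 6 (active)
  1*3 + 2*0 = 3 <= 14
  x = 3 >= 0, y = 0 >= 0. All constraints satisfied.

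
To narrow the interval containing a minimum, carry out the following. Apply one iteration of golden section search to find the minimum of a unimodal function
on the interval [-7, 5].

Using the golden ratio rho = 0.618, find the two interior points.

Golden section search on [-7, 5].
Golden ratio rho = 0.618 (approx).
Interior points:
  x_1 = -7 + (1-0.618)*12 = -2.4160
  x_2 = -7 + 0.618*12 = 0.4160
Compare f(x_1) and f(x_2) to determine which subinterval to keep.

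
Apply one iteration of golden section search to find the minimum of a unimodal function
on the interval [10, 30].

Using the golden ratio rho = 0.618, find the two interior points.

Golden section search on [10, 30].
Golden ratio rho = 0.618 (approx).
Interior points:
  x_1 = 10 + (1-0.618)*20 = 17.6400
  x_2 = 10 + 0.618*20 = 22.3600
Compare f(x_1) and f(x_2) to determine which subinterval to keep.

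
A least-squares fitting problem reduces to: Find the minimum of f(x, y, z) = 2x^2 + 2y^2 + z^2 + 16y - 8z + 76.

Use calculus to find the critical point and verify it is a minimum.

f(x,y,z) = 2x^2 + 2y^2 + z^2 + 16y - 8z + 76
df/dx = 4x + (0) = 0 => x = 0
df/dy = 4y + (16) = 0 => y = -4
df/dz = 2z + (-8) = 0 => z = 4
f(0,-4,4) = 2*(0)^2 + 2*(-4)^2 + 1*(4)^2 + 16*(-4) + -8*(4) + 76 = 28
Hessian is diagonal with entries 4, 4, 2 > 0, confirmed minimum.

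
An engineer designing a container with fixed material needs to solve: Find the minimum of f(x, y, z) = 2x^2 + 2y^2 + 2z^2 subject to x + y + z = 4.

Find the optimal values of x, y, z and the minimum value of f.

Using Lagrange multipliers on f = 2x^2 + 2y^2 + 2z^2 with constraint x + y + z = 4:
Conditions: 2*2*x = lambda, 2*2*y = lambda, 2*2*z = lambda
So x = lambda/4, y = lambda/4, z = lambda/4
Substituting into constraint: lambda * (3/4) = 4
lambda = 16/3
x = 4/3, y = 4/3, z = 4/3
Minimum value = 32/3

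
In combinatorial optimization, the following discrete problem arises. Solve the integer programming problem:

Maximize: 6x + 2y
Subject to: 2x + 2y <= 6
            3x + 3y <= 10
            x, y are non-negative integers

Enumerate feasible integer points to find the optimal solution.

Constraint 1: 2x + 2y <= 6
Constraint 2: 3x + 3y <= 10
Feasible x range (need y >= 0): 0 <= x <= min(6/2, 10/3) => x in {0, ..., 3}.
Enumerate feasible integer points row by row (the coefficient of y is 2 > 0, so for each x the largest feasible y gives the best value):
  x = 0: y <= min((6 - 2*0)/2, (10 - 3*0)/3) => y in {0, ..., 3}; best 6*0 + 2*3 = 6
  x = 1: y <= min((6 - 2*1)/2, (10 - 3*1)/3) => y in {0, ..., 2}; best 6*1 + 2*2 = 10
  x = 2: y <= min((6 - 2*2)/2, (10 - 3*2)/3) => y in {0, ..., 1}; best 6*2 + 2*1 = 14
  x = 3: y <= min((6 - 2*3)/2, (10 - 3*3)/3) => y in {0}; best 6*3 + 2*0 = 18
The maximum 6x + 2y = 18 is achieved at x = 3, y = 0.
Check: 2*3 + 2*0 = 6 <= 6 and 3*3 + 3*0 = 9 <= 10.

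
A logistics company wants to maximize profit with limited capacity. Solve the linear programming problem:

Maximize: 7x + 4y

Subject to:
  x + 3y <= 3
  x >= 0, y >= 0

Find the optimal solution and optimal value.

The feasible region has vertices at [(0, 0), (3, 0), (0, 1)].
Checking objective 7x + 4y at each vertex:
  (0, 0): 7*0 + 4*0 = 0
  (3, 0): 7*3 + 4*0 = 21
  (0, 1): 7*0 + 4*1 = 4
Maximum is 21 at (3, 0).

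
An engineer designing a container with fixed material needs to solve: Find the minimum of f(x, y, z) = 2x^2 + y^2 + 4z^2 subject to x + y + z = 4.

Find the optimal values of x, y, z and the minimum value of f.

Using Lagrange multipliers on f = 2x^2 + y^2 + 4z^2 with constraint x + y + z = 4:
Conditions: 2*2*x = lambda, 2*1*y = lambda, 2*4*z = lambda
So x = lambda/4, y = lambda/2, z = lambda/8
Substituting into constraint: lambda * (7/8) = 4
lambda = 32/7
x = 8/7, y = 16/7, z = 4/7
Minimum value = 64/7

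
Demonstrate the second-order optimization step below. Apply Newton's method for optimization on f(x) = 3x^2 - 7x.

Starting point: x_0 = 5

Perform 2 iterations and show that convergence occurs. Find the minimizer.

f(x) = 3x^2 - 7x, f'(x) = 6x + (-7), f''(x) = 6
Step 1: f'(5) = 23, x_1 = 5 - 23/6 = 7/6
Step 2: f'(7/6) = 0, x_2 = 7/6 (converged)
Newton's method converges in 1 step for quadratics.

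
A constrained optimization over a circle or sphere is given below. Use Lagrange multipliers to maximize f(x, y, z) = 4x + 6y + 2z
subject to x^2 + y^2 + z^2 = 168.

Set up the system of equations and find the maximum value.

Lagrange conditions: 4 = 2*lambda*x, 6 = 2*lambda*y, 2 = 2*lambda*z
So x:4 = y:6 = z:2, i.e. x = 4t, y = 6t, z = 2t
Constraint: t^2*(4^2 + 6^2 + 2^2) = 168
  t^2 * 56 = 168  =>  t = sqrt(3)
Maximum = 4*4t + 6*6t + 2*2t = 56*sqrt(3) = sqrt(9408)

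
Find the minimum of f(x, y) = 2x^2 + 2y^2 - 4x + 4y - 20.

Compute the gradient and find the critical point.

f(x,y) = 2x^2 + 2y^2 - 4x + 4y - 20
df/dx = 4x + (-4) = 0  =>  x = 1
df/dy = 4y + (4) = 0  =>  y = -1
f(1, -1) = 2*(1)^2 + 2*(-1)^2 + -4*(1) + 4*(-1) + -20 = -24
Hessian is diagonal with entries 4, 4 > 0, so this is a minimum.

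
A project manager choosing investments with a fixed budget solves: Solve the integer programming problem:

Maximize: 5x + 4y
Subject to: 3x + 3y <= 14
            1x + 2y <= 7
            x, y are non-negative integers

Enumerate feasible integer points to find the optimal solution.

Constraint 1: 3x + 3y <= 14
Constraint 2: 1x + 2y <= 7
Feasible x range (need y >= 0): 0 <= x <= min(14/3, 7/1) => x in {0, ..., 4}.
Enumerate feasible integer points row by row (the coefficient of y is 4 > 0, so for each x the largest feasible y gives the best value):
  x = 0: y <= min((14 - 3*0)/3, (7 - 1*0)/2) => y in {0, ..., 3}; best 5*0 + 4*3 = 12
  x = 1: y <= min((14 - 3*1)/3, (7 - 1*1)/2) => y in {0, ..., 3}; best 5*1 + 4*3 = 17
  x = 2: y <= min((14 - 3*2)/3, (7 - 1*2)/2) => y in {0, ..., 2}; best 5*2 + 4*2 = 18
  x = 3: y <= min((14 - 3*3)/3, (7 - 1*3)/2) => y in {0, ..., 1}; best 5*3 + 4*1 = 19
  x = 4: y <= min((14 - 3*4)/3, (7 - 1*4)/2) => y in {0}; best 5*4 + 4*0 = 20
The maximum 5x + 4y = 20 is achieved at x = 4, y = 0.
Check: 3*4 + 3*0 = 12 <= 14 and 1*4 + 2*0 = 4 <= 7.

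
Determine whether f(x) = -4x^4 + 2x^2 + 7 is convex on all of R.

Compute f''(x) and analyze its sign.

f(x) = -4x^4 + 2x^2 + 7
f'(x) = -16x^3 + 4x
f''(x) = -48x^2 + 4
f''(x) = -48x^2 + 4 -> -inf as |x| -> inf
Therefore, f is not globally convex on R.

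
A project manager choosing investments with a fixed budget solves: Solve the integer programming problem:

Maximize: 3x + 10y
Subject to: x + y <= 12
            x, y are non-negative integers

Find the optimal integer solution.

Objective: 3x + 10y, constraint: x + y <= 12
Coefficient of y is 10 > coefficient of x is 3, so allocate the entire budget to y.
Optimal: x = 0, y = 12, value = 120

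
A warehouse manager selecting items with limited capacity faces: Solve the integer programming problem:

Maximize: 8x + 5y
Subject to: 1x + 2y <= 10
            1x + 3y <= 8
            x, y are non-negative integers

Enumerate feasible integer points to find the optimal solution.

Constraint 1: 1x + 2y <= 10
Constraint 2: 1x + 3y <= 8
Feasible x range (need y >= 0): 0 <= x <= min(10/1, 8/1) => x in {0, ..., 8}.
Enumerate feasible integer points row by row (the coefficient of y is 5 > 0, so for each x the largest feasible y gives the best value):
  x = 0: y <= min((10 - 1*0)/2, (8 - 1*0)/3) => y in {0, ..., 2}; best 8*0 + 5*2 = 10
  x = 1: y <= min((10 - 1*1)/2, (8 - 1*1)/3) => y in {0, ..., 2}; best 8*1 + 5*2 = 18
  x = 2: y <= min((10 - 1*2)/2, (8 - 1*2)/3) => y in {0, ..., 2}; best 8*2 + 5*2 = 26
  x = 3: y <= min((10 - 1*3)/2, (8 - 1*3)/3) => y in {0, ..., 1}; best 8*3 + 5*1 = 29
  x = 4: y <= min((10 - 1*4)/2, (8 - 1*4)/3) => y in {0, ..., 1}; best 8*4 + 5*1 = 37
  x = 5: y <= min((10 - 1*5)/2, (8 - 1*5)/3) => y in {0, ..., 1}; best 8*5 + 5*1 = 45
  x = 6: y <= min((10 - 1*6)/2, (8 - 1*6)/3) => y in {0}; best 8*6 + 5*0 = 48
  x = 7: y <= min((10 - 1*7)/2, (8 - 1*7)/3) => y in {0}; best 8*7 + 5*0 = 56
  x = 8: y <= min((10 - 1*8)/2, (8 - 1*8)/3) => y in {0}; best 8*8 + 5*0 = 64
The maximum 8x + 5y = 64 is achieved at x = 8, y = 0.
Check: 1*8 + 2*0 = 8 <= 10 and 1*8 + 3*0 = 8 <= 8.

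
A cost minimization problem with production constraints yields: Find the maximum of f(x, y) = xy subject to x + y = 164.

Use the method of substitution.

Substitute y = 164 - x into f(x,y) = xy:
g(x) = x(164 - x) = 164x - x^2
g'(x) = 164 - 2x = 0  =>  x = 82
y = 164 - 82 = 82
Maximum value = 82 * 82 = 6724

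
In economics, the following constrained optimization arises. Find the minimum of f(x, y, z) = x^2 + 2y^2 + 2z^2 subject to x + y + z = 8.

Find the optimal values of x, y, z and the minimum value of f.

Using Lagrange multipliers on f = x^2 + 2y^2 + 2z^2 with constraint x + y + z = 8:
Conditions: 2*1*x = lambda, 2*2*y = lambda, 2*2*z = lambda
So x = lambda/2, y = lambda/4, z = lambda/4
Substituting into constraint: lambda * (1) = 8
lambda = 8
x = 4, y = 2, z = 2
Minimum value = 32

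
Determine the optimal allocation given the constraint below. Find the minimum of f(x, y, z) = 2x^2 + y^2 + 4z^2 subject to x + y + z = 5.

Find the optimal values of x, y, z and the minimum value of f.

Using Lagrange multipliers on f = 2x^2 + y^2 + 4z^2 with constraint x + y + z = 5:
Conditions: 2*2*x = lambda, 2*1*y = lambda, 2*4*z = lambda
So x = lambda/4, y = lambda/2, z = lambda/8
Substituting into constraint: lambda * (7/8) = 5
lambda = 40/7
x = 10/7, y = 20/7, z = 5/7
Minimum value = 100/7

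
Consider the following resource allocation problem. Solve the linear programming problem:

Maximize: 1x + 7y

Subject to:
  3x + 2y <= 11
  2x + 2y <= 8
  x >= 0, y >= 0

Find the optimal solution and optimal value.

Feasible vertices: (0, 0), (0, 4), (3, 1), (11/3, 0)
Objective 1x + 7y at each:
  (0, 0): 0
  (0, 4): 28
  (3, 1): 10
  (11/3, 0): 11/3
Maximum is 28 at (0, 4).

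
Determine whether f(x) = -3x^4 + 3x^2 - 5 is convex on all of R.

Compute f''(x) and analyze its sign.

f(x) = -3x^4 + 3x^2 - 5
f'(x) = -12x^3 + 6x
f''(x) = -36x^2 + 6
f''(x) = -36x^2 + 6 -> -inf as |x| -> inf
Therefore, f is not globally convex on R.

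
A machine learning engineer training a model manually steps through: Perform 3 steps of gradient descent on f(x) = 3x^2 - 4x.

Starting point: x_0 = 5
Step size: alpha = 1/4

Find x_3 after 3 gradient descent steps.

f(x) = 3x^2 - 4x, f'(x) = 6x + (-4)
Step 1: f'(5) = 26, x_1 = 5 - 1/4 * 26 = -3/2
Step 2: f'(-3/2) = -13, x_2 = -3/2 - 1/4 * -13 = 7/4
Step 3: f'(7/4) = 13/2, x_3 = 7/4 - 1/4 * 13/2 = 1/8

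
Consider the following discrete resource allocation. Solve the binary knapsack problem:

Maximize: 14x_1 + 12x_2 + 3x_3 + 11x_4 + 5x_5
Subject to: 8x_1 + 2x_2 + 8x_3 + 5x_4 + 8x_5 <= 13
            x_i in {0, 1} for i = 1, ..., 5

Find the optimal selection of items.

Items: item 1 (v=14, w=8), item 2 (v=12, w=2), item 3 (v=3, w=8), item 4 (v=11, w=5), item 5 (v=5, w=8)
Capacity: 13
Checking all 32 subsets (w = total weight, v = total value):
  {}: w = 0, v = 0
  {1}: w = 8, v = 14
  {2}: w = 2, v = 12
  {3}: w = 8, v = 3
  {4}: w = 5, v = 11
  {5}: w = 8, v = 5
  {1, 2}: w = 10, v = 26
  {1, 3}: w = 16 > 13, infeasible
  {1, 4}: w = 13, v = 25
  {1, 5}: w = 16 > 13, infeasible
  {2, 3}: w = 10, v = 15
  {2, 4}: w = 7, v = 23
  {2, 5}: w = 10, v = 17
  {3, 4}: w = 13, v = 14
  {3, 5}: w = 16 > 13, infeasible
  {4, 5}: w = 13, v = 16
  {1, 2, 3}: w = 18 > 13, infeasible
  {1, 2, 4}: w = 15 > 13, infeasible
  {1, 2, 5}: w = 18 > 13, infeasible
  {1, 3, 4}: w = 21 > 13, infeasible
  {1, 3, 5}: w = 24 > 13, infeasible
  {1, 4, 5}: w = 21 > 13, infeasible
  {2, 3, 4}: w = 15 > 13, infeasible
  {2, 3, 5}: w = 18 > 13, infeasible
  {2, 4, 5}: w = 15 > 13, infeasible
  {3, 4, 5}: w = 21 > 13, infeasible
  {1, 2, 3, 4}: w = 23 > 13, infeasible
  {1, 2, 3, 5}: w = 26 > 13, infeasible
  {1, 2, 4, 5}: w = 23 > 13, infeasible
  {1, 3, 4, 5}: w = 29 > 13, infeasible
  {2, 3, 4, 5}: w = 23 > 13, infeasible
  {1, 2, 3, 4, 5}: w = 31 > 13, infeasible
Best feasible subset: items [1, 2]
Total weight: 10 <= 13, total value: 26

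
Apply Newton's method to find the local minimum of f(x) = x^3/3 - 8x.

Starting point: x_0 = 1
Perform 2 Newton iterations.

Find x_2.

f(x) = x^3/3 - 8x
f'(x) = x^2 - 8, f''(x) = 2x
Newton update: x_{n+1} = x_n - (x_n^2 - 8)/(2*x_n)
Step 1: x_0 = 1, f'=-7, f''=2, x_1 = 9/2
Step 2: x_1 = 9/2, f'=49/4, f''=9, x_2 = 113/36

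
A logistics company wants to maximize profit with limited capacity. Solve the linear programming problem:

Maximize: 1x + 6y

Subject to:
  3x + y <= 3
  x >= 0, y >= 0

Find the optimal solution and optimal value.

The feasible region has vertices at [(0, 0), (1, 0), (0, 3)].
Checking objective 1x + 6y at each vertex:
  (0, 0): 1*0 + 6*0 = 0
  (1, 0): 1*1 + 6*0 = 1
  (0, 3): 1*0 + 6*3 = 18
Maximum is 18 at (0, 3).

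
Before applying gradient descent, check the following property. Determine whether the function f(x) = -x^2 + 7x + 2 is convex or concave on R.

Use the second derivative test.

f(x) = -x^2 + 7x + 2
f'(x) = -2x + 7
f''(x) = -2
Since f''(x) = -2 < 0 for all x, f is concave on R.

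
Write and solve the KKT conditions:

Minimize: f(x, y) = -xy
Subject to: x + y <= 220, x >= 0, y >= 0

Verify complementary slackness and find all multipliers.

Problem: min -xy s.t. x + y <= 220 (multiplier lambda), x >= 0 (mu_x), y >= 0 (mu_y)
KKT stationarity: -y + lambda - mu_x = 0, -x + lambda - mu_y = 0, with lambda, mu_x, mu_y >= 0
Complementary slackness: lambda*(x + y - 220) = 0, mu_x*x = 0, mu_y*y = 0
If lambda = 0: y = -mu_x <= 0 and x = -mu_y <= 0 force x = y = 0 with f = 0; but x = y = 110 is feasible with f = -12100 < 0, so this is not the minimum. Hence lambda > 0 and x + y = 220.
Try x > 0, y > 0 (so mu_x = mu_y = 0): y = lambda, x = lambda => x = y = lambda
x + y = 220 => 2*lambda = 220 => lambda = 110
x* = y* = 110 > 0, consistent with mu_x = mu_y = 0.
(Any feasible point with x = 0 or y = 0 has f = 0 > -12100, so the minimum is not on those boundaries.)
min(-xy) = -12100 (i.e. max xy = 12100)
Multipliers: lambda = 110, mu_x = 0, mu_y = 0
Complementary slackness: lambda*(x + y - 220) = 110*(110 + 110 - 220) = 0, mu_x*x = 0*110 = 0, mu_y*y = 0*110 = 0. Satisfied.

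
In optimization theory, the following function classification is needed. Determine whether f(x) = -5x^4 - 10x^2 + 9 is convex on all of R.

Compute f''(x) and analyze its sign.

f(x) = -5x^4 - 10x^2 + 9
f'(x) = -20x^3 + -20x
f''(x) = -60x^2 + -20
f''(x) = -60x^2 + -20 <= -20 < 0 for all x
Therefore, f is concave on R.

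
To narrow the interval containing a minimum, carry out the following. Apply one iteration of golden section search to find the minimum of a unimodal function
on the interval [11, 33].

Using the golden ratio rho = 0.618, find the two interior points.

Golden section search on [11, 33].
Golden ratio rho = 0.618 (approx).
Interior points:
  x_1 = 11 + (1-0.618)*22 = 19.4040
  x_2 = 11 + 0.618*22 = 24.5960
Compare f(x_1) and f(x_2) to determine which subinterval to keep.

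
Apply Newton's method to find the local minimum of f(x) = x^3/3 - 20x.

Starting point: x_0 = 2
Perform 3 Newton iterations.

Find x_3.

f(x) = x^3/3 - 20x
f'(x) = x^2 - 20, f''(x) = 2x
Newton update: x_{n+1} = x_n - (x_n^2 - 20)/(2*x_n)
Step 1: x_0 = 2, f'=-16, f''=4, x_1 = 6
Step 2: x_1 = 6, f'=16, f''=12, x_2 = 14/3
Step 3: x_2 = 14/3, f'=16/9, f''=28/3, x_3 = 94/21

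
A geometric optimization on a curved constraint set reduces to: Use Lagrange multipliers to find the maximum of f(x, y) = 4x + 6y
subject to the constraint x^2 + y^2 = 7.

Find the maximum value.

Set up Lagrange conditions: grad f = lambda * grad g
  4 = 2*lambda*x
  6 = 2*lambda*y
From these: x/y = 4/6, so x = 4t, y = 6t for some t.
Substitute into constraint: (4t)^2 + (6t)^2 = 7
  t^2 * 52 = 7
  t = sqrt(7/52)
Maximum = 4*x + 6*y = (4^2 + 6^2)*t = 52 * sqrt(7/52) = sqrt(364)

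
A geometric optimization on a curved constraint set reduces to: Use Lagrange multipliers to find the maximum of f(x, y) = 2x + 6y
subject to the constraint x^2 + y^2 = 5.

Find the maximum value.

Set up Lagrange conditions: grad f = lambda * grad g
  2 = 2*lambda*x
  6 = 2*lambda*y
From these: x/y = 2/6, so x = 2t, y = 6t for some t.
Substitute into constraint: (2t)^2 + (6t)^2 = 5
  t^2 * 40 = 5
  t = sqrt(5/40)
Maximum = 2*x + 6*y = (2^2 + 6^2)*t = 40 * sqrt(5/40) = sqrt(200)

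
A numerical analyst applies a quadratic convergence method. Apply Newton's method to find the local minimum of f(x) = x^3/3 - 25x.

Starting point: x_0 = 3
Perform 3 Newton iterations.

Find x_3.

f(x) = x^3/3 - 25x
f'(x) = x^2 - 25, f''(x) = 2x
Newton update: x_{n+1} = x_n - (x_n^2 - 25)/(2*x_n)
Step 1: x_0 = 3, f'=-16, f''=6, x_1 = 17/3
Step 2: x_1 = 17/3, f'=64/9, f''=34/3, x_2 = 257/51
Step 3: x_2 = 257/51, f'=1024/2601, f''=514/51, x_3 = 65537/13107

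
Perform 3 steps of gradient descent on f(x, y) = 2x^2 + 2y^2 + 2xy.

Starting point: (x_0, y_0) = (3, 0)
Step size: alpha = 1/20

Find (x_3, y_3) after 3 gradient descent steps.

f(x,y) = 2x^2 + 2y^2 + 2xy
grad_x = 4x + 2y, grad_y = 4y + 2x
Step 1: grad = (12, 6), (12/5, -3/10)
Step 2: grad = (9, 18/5), (39/20, -12/25)
Step 3: grad = (171/25, 99/50), (201/125, -579/1000)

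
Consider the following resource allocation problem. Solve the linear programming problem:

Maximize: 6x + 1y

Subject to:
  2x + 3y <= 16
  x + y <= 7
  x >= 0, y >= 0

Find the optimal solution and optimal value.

Feasible vertices: (0, 0), (0, 16/3), (5, 2), (7, 0)
Objective 6x + 1y at each:
  (0, 0): 0
  (0, 16/3): 16/3
  (5, 2): 32
  (7, 0): 42
Maximum is 42 at (7, 0).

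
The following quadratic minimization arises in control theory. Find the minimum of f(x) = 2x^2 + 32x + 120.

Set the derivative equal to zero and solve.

f(x) = 2x^2 + 32x + 120
f'(x) = 4x + (32) = 0
x = -32/4 = -8
f(-8) = -8
Since f''(x) = 4 > 0, this is a minimum.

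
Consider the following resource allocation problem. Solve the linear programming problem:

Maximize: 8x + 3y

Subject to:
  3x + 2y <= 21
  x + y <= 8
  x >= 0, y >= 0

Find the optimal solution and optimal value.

Feasible vertices: (0, 0), (0, 8), (5, 3), (7, 0)
Objective 8x + 3y at each:
  (0, 0): 0
  (0, 8): 24
  (5, 3): 49
  (7, 0): 56
Maximum is 56 at (7, 0).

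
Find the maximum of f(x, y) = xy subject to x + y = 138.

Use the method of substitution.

Substitute y = 138 - x into f(x,y) = xy:
g(x) = x(138 - x) = 138x - x^2
g'(x) = 138 - 2x = 0  =>  x = 69
y = 138 - 69 = 69
Maximum value = 69 * 69 = 4761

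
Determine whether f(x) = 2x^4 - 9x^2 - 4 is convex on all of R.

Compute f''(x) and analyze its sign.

f(x) = 2x^4 - 9x^2 - 4
f'(x) = 8x^3 + -18x
f''(x) = 24x^2 + -18
f''(0) = -18 < 0, so not convex near x = 0
Therefore, f is not globally convex on R.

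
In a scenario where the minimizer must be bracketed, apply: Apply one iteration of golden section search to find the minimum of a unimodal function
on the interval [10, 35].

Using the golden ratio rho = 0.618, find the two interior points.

Golden section search on [10, 35].
Golden ratio rho = 0.618 (approx).
Interior points:
  x_1 = 10 + (1-0.618)*25 = 19.5500
  x_2 = 10 + 0.618*25 = 25.4500
Compare f(x_1) and f(x_2) to determine which subinterval to keep.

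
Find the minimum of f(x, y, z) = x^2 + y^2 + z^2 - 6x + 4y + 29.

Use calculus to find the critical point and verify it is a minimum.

f(x,y,z) = x^2 + y^2 + z^2 - 6x + 4y + 29
df/dx = 2x + (-6) = 0 => x = 3
df/dy = 2y + (4) = 0 => y = -2
df/dz = 2z + (0) = 0 => z = 0
f(3,-2,0) = 1*(3)^2 + 1*(-2)^2 + 1*(0)^2 + -6*(3) + 4*(-2) + 29 = 16
Hessian is diagonal with entries 2, 2, 2 > 0, confirmed minimum.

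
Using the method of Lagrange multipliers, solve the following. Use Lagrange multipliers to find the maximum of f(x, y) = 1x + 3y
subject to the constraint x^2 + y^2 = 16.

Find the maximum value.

Set up Lagrange conditions: grad f = lambda * grad g
  1 = 2*lambda*x
  3 = 2*lambda*y
From these: x/y = 1/3, so x = 1t, y = 3t for some t.
Substitute into constraint: (1t)^2 + (3t)^2 = 16
  t^2 * 10 = 16
  t = sqrt(16/10)
Maximum = 1*x + 3*y = (1^2 + 3^2)*t = 10 * sqrt(16/10) = sqrt(160)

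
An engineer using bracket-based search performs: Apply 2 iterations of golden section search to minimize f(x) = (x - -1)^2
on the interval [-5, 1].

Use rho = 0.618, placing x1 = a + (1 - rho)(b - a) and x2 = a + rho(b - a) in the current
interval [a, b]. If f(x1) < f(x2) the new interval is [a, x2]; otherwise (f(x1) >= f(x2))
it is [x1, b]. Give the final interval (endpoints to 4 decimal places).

Golden section search for min of f(x) = (x - -1)^2 on [-5, 1].
Each step: x1 = a + (1 - rho)(b - a), x2 = a + rho(b - a); if f(x1) < f(x2) keep [a, x2], otherwise keep [x1, b].
Step 1: [-5.0000, 1.0000], x1=-2.7080 (f=2.9173), x2=-1.2920 (f=0.0853); f(x1) > f(x2) => keep [-2.7080, 1.0000]
Step 2: [-2.7080, 1.0000], x1=-1.2915 (f=0.0850), x2=-0.4165 (f=0.3405); f(x1) < f(x2) => keep [-2.7080, -0.4165]
Final interval: [-2.7080, -0.4165]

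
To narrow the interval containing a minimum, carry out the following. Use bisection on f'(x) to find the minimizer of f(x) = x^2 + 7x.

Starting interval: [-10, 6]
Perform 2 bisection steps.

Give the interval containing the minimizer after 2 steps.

Finding critical point of f(x) = x^2 + 7x using bisection on f'(x) = 2x + 7.
f'(x) = 0 when x = -7/2.
Starting interval: [-10, 6]
Step 1: mid = -2, f'(mid) = 3, new interval = [-10, -2]
Step 2: mid = -6, f'(mid) = -5, new interval = [-6, -2]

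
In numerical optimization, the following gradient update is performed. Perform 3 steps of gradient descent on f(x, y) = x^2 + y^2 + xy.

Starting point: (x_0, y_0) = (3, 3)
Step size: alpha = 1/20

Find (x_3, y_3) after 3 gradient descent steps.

f(x,y) = x^2 + y^2 + xy
grad_x = 2x + 1y, grad_y = 2y + 1x
Step 1: grad = (9, 9), (51/20, 51/20)
Step 2: grad = (153/20, 153/20), (867/400, 867/400)
Step 3: grad = (2601/400, 2601/400), (14739/8000, 14739/8000)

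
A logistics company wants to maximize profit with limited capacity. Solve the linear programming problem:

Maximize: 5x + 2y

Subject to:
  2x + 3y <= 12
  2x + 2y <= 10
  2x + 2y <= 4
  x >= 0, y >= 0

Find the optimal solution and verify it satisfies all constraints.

Feasible vertices: (0, 0), (0, 2), (2, 0)
Objective 5x + 2y at each vertex:
  (0, 0): 0
  (0, 2): 4
  (2, 0): 10
Maximum is 10 at (2, 0).
Verify constraints at (x, y) = (2, 0):
  2*2 + 3*0 = 4 <= 12
  2*2 + 2*0 = 4 <= 10
  2*2 + 2*0 = 4 <= 4 (active)
  x = 2 >= 0, y = 0 >= 0. All constraints satisfied.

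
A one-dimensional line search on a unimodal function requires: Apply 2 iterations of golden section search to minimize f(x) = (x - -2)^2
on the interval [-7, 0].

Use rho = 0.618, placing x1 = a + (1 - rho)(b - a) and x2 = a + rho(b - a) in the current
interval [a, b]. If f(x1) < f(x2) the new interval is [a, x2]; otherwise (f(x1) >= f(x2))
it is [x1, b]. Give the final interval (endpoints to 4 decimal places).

Golden section search for min of f(x) = (x - -2)^2 on [-7, 0].
Each step: x1 = a + (1 - rho)(b - a), x2 = a + rho(b - a); if f(x1) < f(x2) keep [a, x2], otherwise keep [x1, b].
Step 1: [-7.0000, 0.0000], x1=-4.3260 (f=5.4103), x2=-2.6740 (f=0.4543); f(x1) > f(x2) => keep [-4.3260, 0.0000]
Step 2: [-4.3260, 0.0000], x1=-2.6735 (f=0.4536), x2=-1.6525 (f=0.1207); f(x1) > f(x2) => keep [-2.6735, 0.0000]
Final interval: [-2.6735, 0.0000]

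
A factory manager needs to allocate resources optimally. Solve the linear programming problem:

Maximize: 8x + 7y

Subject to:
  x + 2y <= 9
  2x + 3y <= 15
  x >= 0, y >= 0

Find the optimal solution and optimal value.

Feasible vertices: (0, 0), (0, 9/2), (3, 3), (15/2, 0)
Objective 8x + 7y at each:
  (0, 0): 0
  (0, 9/2): 63/2
  (3, 3): 45
  (15/2, 0): 60
Maximum is 60 at (15/2, 0).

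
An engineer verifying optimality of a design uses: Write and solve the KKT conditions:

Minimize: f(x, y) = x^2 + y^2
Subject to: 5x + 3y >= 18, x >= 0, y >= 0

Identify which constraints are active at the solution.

KKT conditions for min x^2 + y^2 s.t. 5x + 3y >= 18, x >= 0, y >= 0:
Stationarity: 2x = mu*5 + mu_x, 2y = mu*3 + mu_y, with mu, mu_x, mu_y >= 0
Complementary slackness: mu*(5x + 3y - 18) = 0, mu_x*x = 0, mu_y*y = 0
(0, 0) is infeasible (5*0 + 3*0 < 18), so if mu = 0 stationarity would force x = mu_x/2 >= 0, y = mu_y/2 >= 0 with mu_x*x = mu_y*y = 0, i.e. x = y = 0: contradiction. Hence mu > 0 and 5x + 3y = 18 is active.
Try x > 0, y > 0 (so mu_x = mu_y = 0): x = 5*mu/2, y = 3*mu/2
Substitute: 5*(5*mu/2) + 3*(3*mu/2) = 18
  mu*34/2 = 18 => mu = 18/17
x* = 45/17 > 0, y* = 27/17 > 0, consistent with mu_x = mu_y = 0.
f is convex and the constraints are linear, so this KKT point is the global minimum.
f* = 162/17
Active constraints: 5x + 3y >= 18 (holds with equality, mu = 18/17 > 0); x >= 0 and y >= 0 are inactive (mu_x = mu_y = 0).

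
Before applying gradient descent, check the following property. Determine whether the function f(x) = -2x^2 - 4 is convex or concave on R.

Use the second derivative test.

f(x) = -2x^2 - 4
f'(x) = -4x + 0
f''(x) = -4
Since f''(x) = -4 < 0 for all x, f is concave on R.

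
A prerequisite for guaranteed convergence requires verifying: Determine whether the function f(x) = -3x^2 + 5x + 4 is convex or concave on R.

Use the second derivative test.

f(x) = -3x^2 + 5x + 4
f'(x) = -6x + 5
f''(x) = -6
Since f''(x) = -6 < 0 for all x, f is concave on R.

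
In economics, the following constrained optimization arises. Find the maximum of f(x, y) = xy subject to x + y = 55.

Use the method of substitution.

Substitute y = 55 - x into f(x,y) = xy:
g(x) = x(55 - x) = 55x - x^2
g'(x) = 55 - 2x = 0  =>  x = 55/2
y = 55 - 55/2 = 55/2
Maximum value = (55/2) * (55/2) = 3025/4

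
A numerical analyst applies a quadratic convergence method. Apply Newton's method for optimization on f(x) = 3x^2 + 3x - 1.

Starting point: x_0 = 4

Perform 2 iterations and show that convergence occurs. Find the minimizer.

f(x) = 3x^2 + 3x - 1, f'(x) = 6x + (3), f''(x) = 6
Step 1: f'(4) = 27, x_1 = 4 - 27/6 = -1/2
Step 2: f'(-1/2) = 0, x_2 = -1/2 (converged)
Newton's method converges in 1 step for quadratics.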